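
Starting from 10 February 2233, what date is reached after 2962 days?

+365 (one year) → Feb 10, 2234 (2597 left).
+365 (one year) → Feb 10, 2235 (2232 left).
+365 (one year) → Feb 10, 2236 (1867 left).
+366 (one year; includes Feb 29, 2236) → Feb 10, 2237 (1501 left).
+365 (one year) → Feb 10, 2238 (1136 left).
+365 (one year) → Feb 10, 2239 (771 left).
+365 (one year) → Feb 10, 2240 (406 left).
+366 (one year; includes Feb 29, 2240) → Feb 10, 2241 (40 left).
Feb has 28 days: +19 → Mar 1, 2241 (21 left).
+21 → Mar 22, 2241.

March 22, 2241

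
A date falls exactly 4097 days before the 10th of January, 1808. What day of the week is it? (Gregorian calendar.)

Friday

First find the weekday of Jan 10, 1808. Doomsday rule: the anchor day for the 1800s is Friday. For year 08: 8÷12 = 0 r 8, and 8÷4 = 2, so 0+8+2 = 10.
Friday + 10 ≡ Monday — that's 1808's doomsday.
In January the doomsday date is Jan 4 (1808 is a leap year (divisible by 4)).
Jan 10 is 6 days after Jan 4; 6 mod 7 = 6, so Monday + 6 = Sunday.
4097 mod 7 = 2, so 4097 days before a Sunday is Sunday − 2 = Friday.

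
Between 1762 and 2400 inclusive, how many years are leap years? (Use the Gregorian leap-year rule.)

155

Multiples of 4 in [1762,2400]: 160.
Of those, multiples of 100: 7 (not leap unless ÷400).
Multiples of 400: 2.
Leap years = 160 − 7 + 2 = 155.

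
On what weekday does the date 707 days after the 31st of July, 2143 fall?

Wednesday

Jul 31, 2143 is a Wednesday.
707 mod 7 = 0, so 707 days after a Wednesday is Wednesday + 0 = Wednesday.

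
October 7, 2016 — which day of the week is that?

Doomsday rule: the anchor day for the 2000s is Tuesday. For year 16: 16÷12 = 1 r 4, and 4÷4 = 1, so 1+4+1 = 6.
Tuesday + 6 ≡ Monday — that's 2016's doomsday.
In October the doomsday date is Oct 10.
Oct 7 is 3 days before Oct 10; 3 mod 7 = 3, so Monday − 3 = Friday.

Friday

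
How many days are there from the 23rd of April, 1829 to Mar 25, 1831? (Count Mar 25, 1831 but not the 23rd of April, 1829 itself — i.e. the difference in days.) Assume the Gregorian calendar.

701

Apr 23, 1829 → Apr 23, 1830: 365 days.
Apr 23, 1830 → May 23, 1830: 30 days (April has 30).
May 23, 1830 → Jun 23, 1830: 31 days (May has 31).
Jun 23, 1830 → Jul 23, 1830: 30 days (June has 30).
Jul 23, 1830 → Aug 23, 1830: 31 days (July has 31).
Aug 23, 1830 → Sep 23, 1830: 31 days (August has 31).
Sep 23, 1830 → Oct 23, 1830: 30 days (September has 30).
Oct 23, 1830 → Nov 23, 1830: 31 days (October has 31).
Nov 23, 1830 → Dec 23, 1830: 30 days (November has 30).
Dec 23, 1830 → Jan 23, 1831: 31 days (December has 31).
Jan 23, 1831 → Feb 23, 1831: 31 days (January has 31).
Feb 23, 1831 → Mar 23, 1831: 28 days (February has 28).
Mar 23, 1831 → Mar 25, 1831: 2 days.
Total: 701 days.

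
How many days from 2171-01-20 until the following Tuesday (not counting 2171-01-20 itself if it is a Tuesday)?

Jan 20, 2171 is a Sunday.
From Sunday to the next Tuesday is 2 days.

2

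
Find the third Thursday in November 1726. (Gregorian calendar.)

November 21, 1726

November 1, 1726 is a Friday.
The first Thursday is therefore November 7 (6 days later).
The third Thursday is 7 + 2×7 = November 21.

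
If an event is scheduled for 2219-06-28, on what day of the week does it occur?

Monday

Doomsday rule: the anchor day for the 2200s is Friday. For year 19: 19÷12 = 1 r 7, and 7÷4 = 1, so 1+7+1 = 9.
Friday + 9 ≡ Sunday — that's 2219's doomsday.
In June the doomsday date is Jun 6.
Jun 28 is 22 days after Jun 6; 22 mod 7 = 1, so Sunday + 1 = Monday.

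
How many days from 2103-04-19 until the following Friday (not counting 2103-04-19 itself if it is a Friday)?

1

Apr 19, 2103 is a Thursday.
From Thursday to the next Friday is 1 day.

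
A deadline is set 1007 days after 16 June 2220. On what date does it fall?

+365 (one year) → Jun 16, 2221 (642 left).
+365 (one year) → Jun 16, 2222 (277 left).
Jun has 30 days: +15 → Jul 1, 2222 (262 left).
Jul has 31 days: +31 → Aug 1, 2222 (231 left).
Aug has 31 days: +31 → Sep 1, 2222 (200 left).
Sep has 30 days: +30 → Oct 1, 2222 (170 left).
Oct has 31 days: +31 → Nov 1, 2222 (139 left).
Nov has 30 days: +30 → Dec 1, 2222 (109 left).
Dec has 31 days: +31 → Jan 1, 2223 (78 left).
Jan has 31 days: +31 → Feb 1, 2223 (47 left).
Feb has 28 days: +28 → Mar 1, 2223 (19 left).
+19 → Mar 20, 2223.

March 20, 2223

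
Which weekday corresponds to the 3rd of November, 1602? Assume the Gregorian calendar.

Doomsday rule: the anchor day for the 1600s is Tuesday. For year 02: 2÷12 = 0 r 2, and 2÷4 = 0, so 0+2+0 = 2.
Tuesday + 2 ≡ Thursday — that's 1602's doomsday.
In November the doomsday date is Nov 7.
Nov 3 is 4 days before Nov 7; 4 mod 7 = 4, so Thursday − 4 = Sunday.

Sunday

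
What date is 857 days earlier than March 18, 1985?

November 12, 1982

−365 (one year) → Mar 18, 1984 (492 left).
−366 (one year; includes Feb 29, 1984) → Mar 18, 1983 (126 left).
−18 → Feb 28, 1983 (end of Feb, 28 days; 108 left).
−28 → Jan 31, 1983 (end of Jan, 31 days; 80 left).
−31 → Dec 31, 1982 (end of Dec, 31 days; 49 left).
−31 → Nov 30, 1982 (end of Nov, 30 days; 18 left).
−18 → Nov 12, 1982.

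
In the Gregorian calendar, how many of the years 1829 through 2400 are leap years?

139

Multiples of 4 in [1829,2400]: 143.
Of those, multiples of 100: 6 (not leap unless ÷400).
Multiples of 400: 2.
Leap years = 143 − 6 + 2 = 139.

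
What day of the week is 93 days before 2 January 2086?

Jan 2, 2086 is a Wednesday.
93 mod 7 = 2, so 93 days before a Wednesday is Wednesday − 2 = Monday.

Monday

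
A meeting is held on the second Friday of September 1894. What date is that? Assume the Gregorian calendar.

September 14, 1894

September 1, 1894 is a Saturday.
The first Friday is therefore September 7 (6 days later).
The second Friday is 7 + 1×7 = September 14.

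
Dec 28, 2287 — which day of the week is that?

Doomsday rule: the anchor day for the 2200s is Friday. For year 87: 87÷12 = 7 r 3, and 3÷4 = 0, so 7+3+0 = 10.
Friday + 10 ≡ Monday — that's 2287's doomsday.
In December the doomsday date is Dec 12.
Dec 28 is 16 days after Dec 12; 16 mod 7 = 2, so Monday + 2 = Wednesday.

Wednesday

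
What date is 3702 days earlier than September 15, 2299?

July 27, 2289

−365 (one year) → Sep 15, 2298 (3337 left).
−365 (one year) → Sep 15, 2297 (2972 left).
−365 (one year) → Sep 15, 2296 (2607 left).
−366 (one year; includes Feb 29, 2296) → Sep 15, 2295 (2241 left).
−365 (one year) → Sep 15, 2294 (1876 left).
−365 (one year) → Sep 15, 2293 (1511 left).
−365 (one year) → Sep 15, 2292 (1146 left).
−366 (one year; includes Feb 29, 2292) → Sep 15, 2291 (780 left).
−365 (one year) → Sep 15, 2290 (415 left).
−365 (one year) → Sep 15, 2289 (50 left).
−15 → Aug 31, 2289 (end of Aug, 31 days; 35 left).
−31 → Jul 31, 2289 (end of Jul, 31 days; 4 left).
−4 → Jul 27, 2289.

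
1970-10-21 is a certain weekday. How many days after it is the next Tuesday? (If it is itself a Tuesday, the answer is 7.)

Oct 21, 1970 is a Wednesday.
From Wednesday to the next Tuesday is 6 days.

6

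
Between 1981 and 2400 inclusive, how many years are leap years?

102

Multiples of 4 in [1981,2400]: 105.
Of those, multiples of 100: 5 (not leap unless ÷400).
Multiples of 400: 2.
Leap years = 105 − 5 + 2 = 102.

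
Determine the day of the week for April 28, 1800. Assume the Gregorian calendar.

Monday

Doomsday rule: the anchor day for the 1800s is Friday. For year 00: 0÷12 = 0 r 0, and 0÷4 = 0, so 0+0+0 = 0.
Friday + 0 ≡ Friday — that's 1800's doomsday.
In April the doomsday date is Apr 4.
Apr 28 is 24 days after Apr 4; 24 mod 7 = 3, so Friday + 3 = Monday.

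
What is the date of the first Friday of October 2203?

October 7, 2203

October 1, 2203 is a Saturday.
The first Friday is therefore October 7 (6 days later).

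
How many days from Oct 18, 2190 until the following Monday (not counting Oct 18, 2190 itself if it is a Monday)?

Oct 18, 2190 is a Monday.
From Monday to the next Monday is 7 days.

7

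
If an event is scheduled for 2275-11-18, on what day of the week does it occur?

Doomsday rule: the anchor day for the 2200s is Friday. For year 75: 75÷12 = 6 r 3, and 3÷4 = 0, so 6+3+0 = 9.
Friday + 9 ≡ Sunday — that's 2275's doomsday.
In November the doomsday date is Nov 7.
Nov 18 is 11 days after Nov 7; 11 mod 7 = 4, so Sunday + 4 = Thursday.

Thursday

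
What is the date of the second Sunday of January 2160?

January 13, 2160

January 1, 2160 is a Tuesday.
The first Sunday is therefore January 6 (5 days later).
The second Sunday is 6 + 1×7 = January 13.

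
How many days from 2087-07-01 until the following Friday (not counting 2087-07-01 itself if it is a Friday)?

3

Jul 1, 2087 is a Tuesday.
From Tuesday to the next Friday is 3 days.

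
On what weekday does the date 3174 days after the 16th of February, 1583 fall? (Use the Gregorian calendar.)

Saturday

Feb 16, 1583 is a Wednesday.
3174 mod 7 = 3, so 3174 days after a Wednesday is Wednesday + 3 = Saturday.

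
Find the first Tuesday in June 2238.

June 5, 2238

June 1, 2238 is a Friday.
The first Tuesday is therefore June 5 (4 days later).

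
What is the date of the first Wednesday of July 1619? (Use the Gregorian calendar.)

July 1, 1619 is a Monday.
The first Wednesday is therefore July 3 (2 days later).

July 3, 1619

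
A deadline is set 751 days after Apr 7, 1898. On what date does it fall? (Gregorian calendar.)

April 28, 1900

+365 (one year) → Apr 7, 1899 (386 left).
Apr has 30 days: +24 → May 1, 1899 (362 left).
May has 31 days: +31 → Jun 1, 1899 (331 left).
Jun has 30 days: +30 → Jul 1, 1899 (301 left).
Jul has 31 days: +31 → Aug 1, 1899 (270 left).
Aug has 31 days: +31 → Sep 1, 1899 (239 left).
Sep has 30 days: +30 → Oct 1, 1899 (209 left).
Oct has 31 days: +31 → Nov 1, 1899 (178 left).
Nov has 30 days: +30 → Dec 1, 1899 (148 left).
Dec has 31 days: +31 → Jan 1, 1900 (117 left).
Jan has 31 days: +31 → Feb 1, 1900 (86 left).
Feb has 28 days: +28 → Mar 1, 1900 (58 left).
Mar has 31 days: +31 → Apr 1, 1900 (27 left).
+27 → Apr 28, 1900.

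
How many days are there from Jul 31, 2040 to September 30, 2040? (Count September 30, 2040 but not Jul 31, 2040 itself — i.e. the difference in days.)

Jul 31, 2040 → Aug 31, 2040: 31 days (July has 31).
Aug 31, 2040 → Sep 30, 2040: 30 days.
Total: 61 days.

61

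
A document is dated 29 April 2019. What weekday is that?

Monday

January 1, 2019 is a Tuesday.
Jan 1, 2019 → Feb 1, 2019: 31 days (January has 31).
Feb 1, 2019 → Mar 1, 2019: 28 days (February has 28).
Mar 1, 2019 → Apr 1, 2019: 31 days (March has 31).
Apr 1, 2019 → Apr 29, 2019: 28 days.
Total: 118 days.
118 mod 7 = 6, so Tuesday + 6 = Monday.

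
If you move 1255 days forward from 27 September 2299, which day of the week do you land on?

Sep 27, 2299 is a Wednesday.
1255 mod 7 = 2, so 1255 days after a Wednesday is Wednesday + 2 = Friday.

Friday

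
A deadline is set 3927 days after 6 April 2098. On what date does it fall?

January 6, 2109

+365 (one year) → Apr 6, 2099 (3562 left).
+365 (one year) → Apr 6, 2100 (3197 left).
+365 (one year) → Apr 6, 2101 (2832 left).
+365 (one year) → Apr 6, 2102 (2467 left).
+365 (one year) → Apr 6, 2103 (2102 left).
+366 (one year; includes Feb 29, 2104) → Apr 6, 2104 (1736 left).
+365 (one year) → Apr 6, 2105 (1371 left).
+365 (one year) → Apr 6, 2106 (1006 left).
+365 (one year) → Apr 6, 2107 (641 left).
+366 (one year; includes Feb 29, 2108) → Apr 6, 2108 (275 left).
Apr has 30 days: +25 → May 1, 2108 (250 left).
May has 31 days: +31 → Jun 1, 2108 (219 left).
Jun has 30 days: +30 → Jul 1, 2108 (189 left).
Jul has 31 days: +31 → Aug 1, 2108 (158 left).
Aug has 31 days: +31 → Sep 1, 2108 (127 left).
Sep has 30 days: +30 → Oct 1, 2108 (97 left).
Oct has 31 days: +31 → Nov 1, 2108 (66 left).
Nov has 30 days: +30 → Dec 1, 2108 (36 left).
Dec has 31 days: +31 → Jan 1, 2109 (5 left).
+5 → Jan 6, 2109.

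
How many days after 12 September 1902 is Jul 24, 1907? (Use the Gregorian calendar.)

1776

Sep 12, 1902 → Sep 12, 1903: 365 days.
Sep 12, 1903 → Sep 12, 1904: 366 days (Feb 29, 1904 is in that span).
Sep 12, 1904 → Sep 12, 1905: 365 days.
Sep 12, 1905 → Sep 12, 1906: 365 days.
Sep 12, 1906 → Oct 12, 1906: 30 days (September has 30).
Oct 12, 1906 → Nov 12, 1906: 31 days (October has 31).
Nov 12, 1906 → Dec 12, 1906: 30 days (November has 30).
Dec 12, 1906 → Jan 12, 1907: 31 days (December has 31).
Jan 12, 1907 → Feb 12, 1907: 31 days (January has 31).
Feb 12, 1907 → Mar 12, 1907: 28 days (February has 28).
Mar 12, 1907 → Apr 12, 1907: 31 days (March has 31).
Apr 12, 1907 → May 12, 1907: 30 days (April has 30).
May 12, 1907 → Jun 12, 1907: 31 days (May has 31).
Jun 12, 1907 → Jul 12, 1907: 30 days (June has 30).
Jul 12, 1907 → Jul 24, 1907: 12 days.
Total: 1776 days.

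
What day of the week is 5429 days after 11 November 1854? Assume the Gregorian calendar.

Nov 11, 1854 is a Saturday.
5429 mod 7 = 4, so 5429 days after a Saturday is Saturday + 4 = Wednesday.

Wednesday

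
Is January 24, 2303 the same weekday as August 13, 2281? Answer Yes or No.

Yes

From Aug 13, 2281 to Jan 24, 2303 is 7833 days.
7833 mod 7 = 0, so they are the same weekday.
(Aug 13, 2281 is a Saturday; Jan 24, 2303 is a Saturday.)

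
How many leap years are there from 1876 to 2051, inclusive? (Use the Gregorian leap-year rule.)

43

Multiples of 4 in [1876,2051]: 44.
Of those, multiples of 100: 2 (not leap unless ÷400).
Multiples of 400: 1.
Leap years = 44 − 2 + 1 = 43.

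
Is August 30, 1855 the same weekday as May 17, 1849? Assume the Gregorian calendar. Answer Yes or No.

From May 17, 1849 to Aug 30, 1855 is 2296 days.
2296 mod 7 = 0, so they are the same weekday.
(May 17, 1849 is a Thursday; Aug 30, 1855 is a Thursday.)

Yes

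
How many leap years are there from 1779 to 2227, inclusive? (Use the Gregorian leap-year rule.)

Multiples of 4 in [1779,2227]: 112.
Of those, multiples of 100: 5 (not leap unless ÷400).
Multiples of 400: 1.
Leap years = 112 − 5 + 1 = 108.

108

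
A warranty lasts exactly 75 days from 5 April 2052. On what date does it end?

Apr has 30 days: +26 → May 1, 2052 (49 left).
May has 31 days: +31 → Jun 1, 2052 (18 left).
+18 → Jun 19, 2052.

June 19, 2052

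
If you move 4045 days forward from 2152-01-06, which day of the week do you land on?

Wednesday

First find the weekday of Jan 6, 2152. Doomsday rule: the anchor day for the 2100s is Sunday. For year 52: 52÷12 = 4 r 4, and 4÷4 = 1, so 4+4+1 = 9.
Sunday + 9 ≡ Tuesday — that's 2152's doomsday.
In January the doomsday date is Jan 4 (2152 is a leap year (divisible by 4)).
Jan 6 is 2 days after Jan 4; 2 mod 7 = 2, so Tuesday + 2 = Thursday.
4045 mod 7 = 6, so 4045 days after a Thursday is Thursday + 6 = Wednesday.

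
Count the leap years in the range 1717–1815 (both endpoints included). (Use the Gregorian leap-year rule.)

23

Multiples of 4 in [1717,1815]: 24.
Of those, multiples of 100: 1 (not leap unless ÷400).
Multiples of 400: 0.
Leap years = 24 − 1 + 0 = 23.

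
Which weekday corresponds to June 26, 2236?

Doomsday rule: the anchor day for the 2200s is Friday. For year 36: 36÷12 = 3 r 0, and 0÷4 = 0, so 3+0+0 = 3.
Friday + 3 ≡ Monday — that's 2236's doomsday.
In June the doomsday date is Jun 6.
Jun 26 is 20 days after Jun 6; 20 mod 7 = 6, so Monday + 6 = Sunday.

Sunday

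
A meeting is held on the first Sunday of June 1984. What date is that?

June 1, 1984 is a Friday.
The first Sunday is therefore June 3 (2 days later).

June 3, 1984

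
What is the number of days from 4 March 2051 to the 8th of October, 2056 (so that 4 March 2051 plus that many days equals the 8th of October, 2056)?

2045

Mar 4, 2051 → Mar 4, 2052: 366 days (Feb 29, 2052 is in that span).
Mar 4, 2052 → Mar 4, 2053: 365 days.
Mar 4, 2053 → Mar 4, 2054: 365 days.
Mar 4, 2054 → Mar 4, 2055: 365 days.
Mar 4, 2055 → Mar 4, 2056: 366 days (Feb 29, 2056 is in that span).
Mar 4, 2056 → Apr 4, 2056: 31 days (March has 31).
Apr 4, 2056 → May 4, 2056: 30 days (April has 30).
May 4, 2056 → Jun 4, 2056: 31 days (May has 31).
Jun 4, 2056 → Jul 4, 2056: 30 days (June has 30).
Jul 4, 2056 → Aug 4, 2056: 31 days (July has 31).
Aug 4, 2056 → Sep 4, 2056: 31 days (August has 31).
Sep 4, 2056 → Oct 4, 2056: 30 days (September has 30).
Oct 4, 2056 → Oct 8, 2056: 4 days.
Total: 2045 days.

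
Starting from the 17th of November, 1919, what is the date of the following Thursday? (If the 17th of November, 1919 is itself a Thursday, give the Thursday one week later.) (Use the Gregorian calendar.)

November 20, 1919

Nov 17, 1919 is a Monday.
From Monday to the next Thursday is 3 days.
Nov 17, 1919 + 3 = Nov 20, 1919.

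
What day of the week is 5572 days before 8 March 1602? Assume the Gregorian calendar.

First find the weekday of Mar 8, 1602. Doomsday rule: the anchor day for the 1600s is Tuesday. For year 02: 2÷12 = 0 r 2, and 2÷4 = 0, so 0+2+0 = 2.
Tuesday + 2 ≡ Thursday — that's 1602's doomsday.
In March the doomsday date is Mar 14.
Mar 8 is 6 days before Mar 14; 6 mod 7 = 6, so Thursday − 6 = Friday.
5572 mod 7 = 0, so 5572 days before a Friday is Friday − 0 = Friday.

Friday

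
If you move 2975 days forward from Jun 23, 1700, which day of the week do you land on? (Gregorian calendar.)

Jun 23, 1700 is a Wednesday.
2975 mod 7 = 0, so 2975 days after a Wednesday is Wednesday + 0 = Wednesday.

Wednesday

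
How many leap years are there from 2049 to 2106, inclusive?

13

Multiples of 4 in [2049,2106]: 14.
Of those, multiples of 100: 1 (not leap unless ÷400).
Multiples of 400: 0.
Leap years = 14 − 1 + 0 = 13.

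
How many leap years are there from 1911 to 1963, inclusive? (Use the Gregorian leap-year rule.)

13

Multiples of 4 in [1911,1963]: 13.
Of those, multiples of 100: 0 (not leap unless ÷400).
Multiples of 400: 0.
Leap years = 13 − 0 + 0 = 13.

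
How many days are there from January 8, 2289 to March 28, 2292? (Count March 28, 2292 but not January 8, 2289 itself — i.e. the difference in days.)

Jan 8, 2289 → Jan 8, 2290: 365 days.
Jan 8, 2290 → Jan 8, 2291: 365 days.
Jan 8, 2291 → Jan 8, 2292: 365 days.
Jan 8, 2292 → Feb 8, 2292: 31 days (January has 31).
Feb 8, 2292 → Mar 8, 2292: 29 days (February has 29).
Mar 8, 2292 → Mar 28, 2292: 20 days.
Total: 1175 days.

1175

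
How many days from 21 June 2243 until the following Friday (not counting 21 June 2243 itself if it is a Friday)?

2

Jun 21, 2243 is a Wednesday.
From Wednesday to the next Friday is 2 days.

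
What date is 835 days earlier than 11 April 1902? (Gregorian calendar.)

−365 (one year) → Apr 11, 1901 (470 left).
−365 (one year) → Apr 11, 1900 (105 left).
−11 → Mar 31, 1900 (end of Mar, 31 days; 94 left).
−31 → Feb 28, 1900 (end of Feb, 28 days; 63 left).
−28 → Jan 31, 1900 (end of Jan, 31 days; 35 left).
−31 → Dec 31, 1899 (end of Dec, 31 days; 4 left).
−4 → Dec 27, 1899.

December 27, 1899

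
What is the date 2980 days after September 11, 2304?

+365 (one year) → Sep 11, 2305 (2615 left).
+365 (one year) → Sep 11, 2306 (2250 left).
+365 (one year) → Sep 11, 2307 (1885 left).
+366 (one year; includes Feb 29, 2308) → Sep 11, 2308 (1519 left).
+365 (one year) → Sep 11, 2309 (1154 left).
+365 (one year) → Sep 11, 2310 (789 left).
+365 (one year) → Sep 11, 2311 (424 left).
+366 (one year; includes Feb 29, 2312) → Sep 11, 2312 (58 left).
Sep has 30 days: +20 → Oct 1, 2312 (38 left).
Oct has 31 days: +31 → Nov 1, 2312 (7 left).
+7 → Nov 8, 2312.

November 8, 2312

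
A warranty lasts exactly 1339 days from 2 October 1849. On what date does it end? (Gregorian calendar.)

June 2, 1853

+365 (one year) → Oct 2, 1850 (974 left).
+365 (one year) → Oct 2, 1851 (609 left).
+366 (one year; includes Feb 29, 1852) → Oct 2, 1852 (243 left).
Oct has 31 days: +30 → Nov 1, 1852 (213 left).
Nov has 30 days: +30 → Dec 1, 1852 (183 left).
Dec has 31 days: +31 → Jan 1, 1853 (152 left).
Jan has 31 days: +31 → Feb 1, 1853 (121 left).
Feb has 28 days: +28 → Mar 1, 1853 (93 left).
Mar has 31 days: +31 → Apr 1, 1853 (62 left).
Apr has 30 days: +30 → May 1, 1853 (32 left).
May has 31 days: +31 → Jun 1, 1853 (1 left).
+1 → Jun 2, 1853.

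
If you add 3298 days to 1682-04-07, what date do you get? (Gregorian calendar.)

April 18, 1691

+365 (one year) → Apr 7, 1683 (2933 left).
+366 (one year; includes Feb 29, 1684) → Apr 7, 1684 (2567 left).
+365 (one year) → Apr 7, 1685 (2202 left).
+365 (one year) → Apr 7, 1686 (1837 left).
+365 (one year) → Apr 7, 1687 (1472 left).
+366 (one year; includes Feb 29, 1688) → Apr 7, 1688 (1106 left).
+365 (one year) → Apr 7, 1689 (741 left).
+365 (one year) → Apr 7, 1690 (376 left).
Apr has 30 days: +24 → May 1, 1690 (352 left).
May has 31 days: +31 → Jun 1, 1690 (321 left).
Jun has 30 days: +30 → Jul 1, 1690 (291 left).
Jul has 31 days: +31 → Aug 1, 1690 (260 left).
Aug has 31 days: +31 → Sep 1, 1690 (229 left).
Sep has 30 days: +30 → Oct 1, 1690 (199 left).
Oct has 31 days: +31 → Nov 1, 1690 (168 left).
Nov has 30 days: +30 → Dec 1, 1690 (138 left).
Dec has 31 days: +31 → Jan 1, 1691 (107 left).
Jan has 31 days: +31 → Feb 1, 1691 (76 left).
Feb has 28 days: +28 → Mar 1, 1691 (48 left).
Mar has 31 days: +31 → Apr 1, 1691 (17 left).
+17 → Apr 18, 1691.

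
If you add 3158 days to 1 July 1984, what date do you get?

February 22, 1993

+365 (one year) → Jul 1, 1985 (2793 left).
+365 (one year) → Jul 1, 1986 (2428 left).
+365 (one year) → Jul 1, 1987 (2063 left).
+366 (one year; includes Feb 29, 1988) → Jul 1, 1988 (1697 left).
+365 (one year) → Jul 1, 1989 (1332 left).
+365 (one year) → Jul 1, 1990 (967 left).
+365 (one year) → Jul 1, 1991 (602 left).
+366 (one year; includes Feb 29, 1992) → Jul 1, 1992 (236 left).
Jul has 31 days: +31 → Aug 1, 1992 (205 left).
Aug has 31 days: +31 → Sep 1, 1992 (174 left).
Sep has 30 days: +30 → Oct 1, 1992 (144 left).
Oct has 31 days: +31 → Nov 1, 1992 (113 left).
Nov has 30 days: +30 → Dec 1, 1992 (83 left).
Dec has 31 days: +31 → Jan 1, 1993 (52 left).
Jan has 31 days: +31 → Feb 1, 1993 (21 left).
+21 → Feb 22, 1993.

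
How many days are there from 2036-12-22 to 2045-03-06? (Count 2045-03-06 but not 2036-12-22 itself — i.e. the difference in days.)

Dec 22, 2036 → Dec 22, 2037: 365 days.
Dec 22, 2037 → Dec 22, 2038: 365 days.
Dec 22, 2038 → Dec 22, 2039: 365 days.
Dec 22, 2039 → Dec 22, 2040: 366 days (Feb 29, 2040 is in that span).
Dec 22, 2040 → Dec 22, 2041: 365 days.
Dec 22, 2041 → Dec 22, 2042: 365 days.
Dec 22, 2042 → Dec 22, 2043: 365 days.
Dec 22, 2043 → Dec 22, 2044: 366 days (Feb 29, 2044 is in that span).
Dec 22, 2044 → Jan 22, 2045: 31 days (December has 31).
Jan 22, 2045 → Feb 22, 2045: 31 days (January has 31).
Feb 22, 2045 → Mar 6, 2045: 12 days.
Total: 2996 days.

2996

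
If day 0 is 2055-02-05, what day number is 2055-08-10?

186

Feb 5, 2055 → Mar 5, 2055: 28 days (February has 28).
Mar 5, 2055 → Apr 5, 2055: 31 days (March has 31).
Apr 5, 2055 → May 5, 2055: 30 days (April has 30).
May 5, 2055 → Jun 5, 2055: 31 days (May has 31).
Jun 5, 2055 → Jul 5, 2055: 30 days (June has 30).
Jul 5, 2055 → Aug 5, 2055: 31 days (July has 31).
Aug 5, 2055 → Aug 10, 2055: 5 days.
Total: 186 days.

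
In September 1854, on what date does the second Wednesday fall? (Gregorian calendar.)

September 1, 1854 is a Friday.
The first Wednesday is therefore September 6 (5 days later).
The second Wednesday is 6 + 1×7 = September 13.

September 13, 1854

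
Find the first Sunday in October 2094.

October 1, 2094 is a Friday.
The first Sunday is therefore October 3 (2 days later).

October 3, 2094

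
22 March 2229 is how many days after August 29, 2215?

4954

Aug 29, 2215 → Aug 29, 2216: 366 days (Feb 29, 2216 is in that span).
Aug 29, 2216 → Aug 29, 2217: 365 days.
Aug 29, 2217 → Aug 29, 2218: 365 days.
Aug 29, 2218 → Aug 29, 2219: 365 days.
Aug 29, 2219 → Aug 29, 2220: 366 days (Feb 29, 2220 is in that span).
Aug 29, 2220 → Aug 29, 2221: 365 days.
Aug 29, 2221 → Aug 29, 2222: 365 days.
Aug 29, 2222 → Aug 29, 2223: 365 days.
Aug 29, 2223 → Aug 29, 2224: 366 days (Feb 29, 2224 is in that span).
Aug 29, 2224 → Aug 29, 2225: 365 days.
Aug 29, 2225 → Aug 29, 2226: 365 days.
Aug 29, 2226 → Aug 29, 2227: 365 days.
Aug 29, 2227 → Aug 29, 2228: 366 days (Feb 29, 2228 is in that span).
Aug 29, 2228 → Sep 29, 2228: 31 days (August has 31).
Sep 29, 2228 → Oct 29, 2228: 30 days (September has 30).
Oct 29, 2228 → Nov 29, 2228: 31 days (October has 31).
Nov 29, 2228 → Dec 29, 2228: 30 days (November has 30).
Dec 29, 2228 → Jan 29, 2229: 31 days (December has 31).
Jan 29, 2229 → Feb 28, 2229: 30 days (January has 31).
Feb 28, 2229 → Mar 22, 2229: 22 days.
Total: 4954 days.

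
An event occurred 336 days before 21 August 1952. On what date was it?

−21 → Jul 31, 1952 (end of Jul, 31 days; 315 left).
−31 → Jun 30, 1952 (end of Jun, 30 days; 284 left).
−30 → May 31, 1952 (end of May, 31 days; 254 left).
−31 → Apr 30, 1952 (end of Apr, 30 days; 223 left).
−30 → Mar 31, 1952 (end of Mar, 31 days; 193 left).
−31 → Feb 29, 1952 (end of Feb, 29 days; 162 left).
−29 → Jan 31, 1952 (end of Jan, 31 days; 133 left).
−31 → Dec 31, 1951 (end of Dec, 31 days; 102 left).
−31 → Nov 30, 1951 (end of Nov, 30 days; 71 left).
−30 → Oct 31, 1951 (end of Oct, 31 days; 41 left).
−31 → Sep 30, 1951 (end of Sep, 30 days; 10 left).
−10 → Sep 20, 1951.

September 20, 1951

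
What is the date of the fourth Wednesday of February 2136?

February 1, 2136 is a Wednesday.
The first Wednesday is therefore February 1 (same day).
The fourth Wednesday is 1 + 3×7 = February 22.

February 22, 2136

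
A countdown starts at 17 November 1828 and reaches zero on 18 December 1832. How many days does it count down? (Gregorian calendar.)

Nov 17, 1828 → Nov 17, 1829: 365 days.
Nov 17, 1829 → Nov 17, 1830: 365 days.
Nov 17, 1830 → Nov 17, 1831: 365 days.
Nov 17, 1831 → Dec 17, 1831: 30 days (November has 30).
Dec 17, 1831 → Jan 17, 1832: 31 days (December has 31).
Jan 17, 1832 → Feb 17, 1832: 31 days (January has 31).
Feb 17, 1832 → Mar 17, 1832: 29 days (February has 29).
Mar 17, 1832 → Apr 17, 1832: 31 days (March has 31).
Apr 17, 1832 → May 17, 1832: 30 days (April has 30).
May 17, 1832 → Jun 17, 1832: 31 days (May has 31).
Jun 17, 1832 → Jul 17, 1832: 30 days (June has 30).
Jul 17, 1832 → Aug 17, 1832: 31 days (July has 31).
Aug 17, 1832 → Sep 17, 1832: 31 days (August has 31).
Sep 17, 1832 → Oct 17, 1832: 30 days (September has 30).
Oct 17, 1832 → Nov 17, 1832: 31 days (October has 31).
Nov 17, 1832 → Dec 17, 1832: 30 days (November has 30).
Dec 17, 1832 → Dec 18, 1832: 1 days.
Total: 1492 days.

1492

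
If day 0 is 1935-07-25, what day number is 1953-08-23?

Jul 25, 1935 → Jul 25, 1936: 366 days (Feb 29, 1936 is in that span).
Jul 25, 1936 → Jul 25, 1937: 365 days.
Jul 25, 1937 → Jul 25, 1938: 365 days.
Jul 25, 1938 → Jul 25, 1939: 365 days.
Jul 25, 1939 → Jul 25, 1940: 366 days (Feb 29, 1940 is in that span).
Jul 25, 1940 → Jul 25, 1941: 365 days.
Jul 25, 1941 → Jul 25, 1942: 365 days.
Jul 25, 1942 → Jul 25, 1943: 365 days.
Jul 25, 1943 → Jul 25, 1944: 366 days (Feb 29, 1944 is in that span).
Jul 25, 1944 → Jul 25, 1945: 365 days.
Jul 25, 1945 → Jul 25, 1946: 365 days.
Jul 25, 1946 → Jul 25, 1947: 365 days.
Jul 25, 1947 → Jul 25, 1948: 366 days (Feb 29, 1948 is in that span).
Jul 25, 1948 → Jul 25, 1949: 365 days.
Jul 25, 1949 → Jul 25, 1950: 365 days.
Jul 25, 1950 → Jul 25, 1951: 365 days.
Jul 25, 1951 → Jul 25, 1952: 366 days (Feb 29, 1952 is in that span).
Jul 25, 1952 → Aug 25, 1952: 31 days (July has 31).
Aug 25, 1952 → Sep 25, 1952: 31 days (August has 31).
Sep 25, 1952 → Oct 25, 1952: 30 days (September has 30).
Oct 25, 1952 → Nov 25, 1952: 31 days (October has 31).
Nov 25, 1952 → Dec 25, 1952: 30 days (November has 30).
Dec 25, 1952 → Jan 25, 1953: 31 days (December has 31).
Jan 25, 1953 → Feb 25, 1953: 31 days (January has 31).
Feb 25, 1953 → Mar 25, 1953: 28 days (February has 28).
Mar 25, 1953 → Apr 25, 1953: 31 days (March has 31).
Apr 25, 1953 → May 25, 1953: 30 days (April has 30).
May 25, 1953 → Jun 25, 1953: 31 days (May has 31).
Jun 25, 1953 → Jul 25, 1953: 30 days (June has 30).
Jul 25, 1953 → Aug 23, 1953: 29 days.
Total: 6604 days.

6604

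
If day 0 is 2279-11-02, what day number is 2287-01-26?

2642

Nov 2, 2279 → Nov 2, 2280: 366 days (Feb 29, 2280 is in that span).
Nov 2, 2280 → Nov 2, 2281: 365 days.
Nov 2, 2281 → Nov 2, 2282: 365 days.
Nov 2, 2282 → Nov 2, 2283: 365 days.
Nov 2, 2283 → Nov 2, 2284: 366 days (Feb 29, 2284 is in that span).
Nov 2, 2284 → Nov 2, 2285: 365 days.
Nov 2, 2285 → Nov 2, 2286: 365 days.
Nov 2, 2286 → Dec 2, 2286: 30 days (November has 30).
Dec 2, 2286 → Jan 2, 2287: 31 days (December has 31).
Jan 2, 2287 → Jan 26, 2287: 24 days.
Total: 2642 days.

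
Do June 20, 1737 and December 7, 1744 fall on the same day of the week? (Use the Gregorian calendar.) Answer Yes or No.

No

From Jun 20, 1737 to Dec 7, 1744 is 2727 days.
2727 mod 7 = 4, so they are different weekdays.
(Jun 20, 1737 is a Thursday; Dec 7, 1744 is a Monday.)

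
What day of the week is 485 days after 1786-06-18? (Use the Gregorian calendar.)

Tuesday

First find the weekday of Jun 18, 1786. Doomsday rule: the anchor day for the 1700s is Sunday. For year 86: 86÷12 = 7 r 2, and 2÷4 = 0, so 7+2+0 = 9.
Sunday + 9 ≡ Tuesday — that's 1786's doomsday.
In June the doomsday date is Jun 6.
Jun 18 is 12 days after Jun 6; 12 mod 7 = 5, so Tuesday + 5 = Sunday.
485 mod 7 = 2, so 485 days after a Sunday is Sunday + 2 = Tuesday.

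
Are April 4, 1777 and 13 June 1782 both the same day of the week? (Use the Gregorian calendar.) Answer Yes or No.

No

From Apr 4, 1777 to Jun 13, 1782 is 1896 days.
1896 mod 7 = 6, so they are different weekdays.
(Apr 4, 1777 is a Friday; Jun 13, 1782 is a Thursday.)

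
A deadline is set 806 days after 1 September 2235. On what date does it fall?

November 15, 2237

+366 (one year; includes Feb 29, 2236) → Sep 1, 2236 (440 left).
+365 (one year) → Sep 1, 2237 (75 left).
Sep has 30 days: +30 → Oct 1, 2237 (45 left).
Oct has 31 days: +31 → Nov 1, 2237 (14 left).
+14 → Nov 15, 2237.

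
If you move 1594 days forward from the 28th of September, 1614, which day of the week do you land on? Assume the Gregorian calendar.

Friday

First find the weekday of Sep 28, 1614. Doomsday rule: the anchor day for the 1600s is Tuesday. For year 14: 14÷12 = 1 r 2, and 2÷4 = 0, so 1+2+0 = 3.
Tuesday + 3 ≡ Friday — that's 1614's doomsday.
In September the doomsday date is Sep 5.
Sep 28 is 23 days after Sep 5; 23 mod 7 = 2, so Friday + 2 = Sunday.
1594 mod 7 = 5, so 1594 days after a Sunday is Sunday + 5 = Friday.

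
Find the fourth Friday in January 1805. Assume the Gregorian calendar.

January 1, 1805 is a Tuesday.
The first Friday is therefore January 4 (3 days later).
The fourth Friday is 4 + 3×7 = January 25.

January 25, 1805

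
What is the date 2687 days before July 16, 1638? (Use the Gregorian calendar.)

−365 (one year) → Jul 16, 1637 (2322 left).
−365 (one year) → Jul 16, 1636 (1957 left).
−366 (one year; includes Feb 29, 1636) → Jul 16, 1635 (1591 left).
−365 (one year) → Jul 16, 1634 (1226 left).
−365 (one year) → Jul 16, 1633 (861 left).
−365 (one year) → Jul 16, 1632 (496 left).
−366 (one year; includes Feb 29, 1632) → Jul 16, 1631 (130 left).
−16 → Jun 30, 1631 (end of Jun, 30 days; 114 left).
−30 → May 31, 1631 (end of May, 31 days; 84 left).
−31 → Apr 30, 1631 (end of Apr, 30 days; 53 left).
−30 → Mar 31, 1631 (end of Mar, 31 days; 23 left).
−23 → Mar 8, 1631.

March 8, 1631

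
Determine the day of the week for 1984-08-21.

Doomsday rule: the anchor day for the 1900s is Wednesday. For year 84: 84÷12 = 7 r 0, and 0÷4 = 0, so 7+0+0 = 7.
Wednesday + 7 ≡ Wednesday — that's 1984's doomsday.
In August the doomsday date is Aug 8.
Aug 21 is 13 days after Aug 8; 13 mod 7 = 6, so Wednesday + 6 = Tuesday.

Tuesday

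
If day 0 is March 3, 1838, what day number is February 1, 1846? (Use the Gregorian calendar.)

2892

Mar 3, 1838 → Mar 3, 1839: 365 days.
Mar 3, 1839 → Mar 3, 1840: 366 days (Feb 29, 1840 is in that span).
Mar 3, 1840 → Mar 3, 1841: 365 days.
Mar 3, 1841 → Mar 3, 1842: 365 days.
Mar 3, 1842 → Mar 3, 1843: 365 days.
Mar 3, 1843 → Mar 3, 1844: 366 days (Feb 29, 1844 is in that span).
Mar 3, 1844 → Mar 3, 1845: 365 days.
Mar 3, 1845 → Apr 3, 1845: 31 days (March has 31).
Apr 3, 1845 → May 3, 1845: 30 days (April has 30).
May 3, 1845 → Jun 3, 1845: 31 days (May has 31).
Jun 3, 1845 → Jul 3, 1845: 30 days (June has 30).
Jul 3, 1845 → Aug 3, 1845: 31 days (July has 31).
Aug 3, 1845 → Sep 3, 1845: 31 days (August has 31).
Sep 3, 1845 → Oct 3, 1845: 30 days (September has 30).
Oct 3, 1845 → Nov 3, 1845: 31 days (October has 31).
Nov 3, 1845 → Dec 3, 1845: 30 days (November has 30).
Dec 3, 1845 → Jan 3, 1846: 31 days (December has 31).
Jan 3, 1846 → Feb 1, 1846: 29 days.
Total: 2892 days.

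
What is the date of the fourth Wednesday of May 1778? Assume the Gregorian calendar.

May 27, 1778

May 1, 1778 is a Friday.
The first Wednesday is therefore May 6 (5 days later).
The fourth Wednesday is 6 + 3×7 = May 27.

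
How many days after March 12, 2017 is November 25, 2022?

Mar 12, 2017 → Mar 12, 2018: 365 days.
Mar 12, 2018 → Mar 12, 2019: 365 days.
Mar 12, 2019 → Mar 12, 2020: 366 days (Feb 29, 2020 is in that span).
Mar 12, 2020 → Mar 12, 2021: 365 days.
Mar 12, 2021 → Mar 12, 2022: 365 days.
Mar 12, 2022 → Apr 12, 2022: 31 days (March has 31).
Apr 12, 2022 → May 12, 2022: 30 days (April has 30).
May 12, 2022 → Jun 12, 2022: 31 days (May has 31).
Jun 12, 2022 → Jul 12, 2022: 30 days (June has 30).
Jul 12, 2022 → Aug 12, 2022: 31 days (July has 31).
Aug 12, 2022 → Sep 12, 2022: 31 days (August has 31).
Sep 12, 2022 → Oct 12, 2022: 30 days (September has 30).
Oct 12, 2022 → Nov 12, 2022: 31 days (October has 31).
Nov 12, 2022 → Nov 25, 2022: 13 days.
Total: 2084 days.

2084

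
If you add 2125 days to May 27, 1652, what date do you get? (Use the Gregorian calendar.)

+365 (one year) → May 27, 1653 (1760 left).
+365 (one year) → May 27, 1654 (1395 left).
+365 (one year) → May 27, 1655 (1030 left).
+366 (one year; includes Feb 29, 1656) → May 27, 1656 (664 left).
+365 (one year) → May 27, 1657 (299 left).
May has 31 days: +5 → Jun 1, 1657 (294 left).
Jun has 30 days: +30 → Jul 1, 1657 (264 left).
Jul has 31 days: +31 → Aug 1, 1657 (233 left).
Aug has 31 days: +31 → Sep 1, 1657 (202 left).
Sep has 30 days: +30 → Oct 1, 1657 (172 left).
Oct has 31 days: +31 → Nov 1, 1657 (141 left).
Nov has 30 days: +30 → Dec 1, 1657 (111 left).
Dec has 31 days: +31 → Jan 1, 1658 (80 left).
Jan has 31 days: +31 → Feb 1, 1658 (49 left).
Feb has 28 days: +28 → Mar 1, 1658 (21 left).
+21 → Mar 22, 1658.

March 22, 1658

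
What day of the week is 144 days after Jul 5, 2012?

Jul 5, 2012 is a Thursday.
144 mod 7 = 4, so 144 days after a Thursday is Thursday + 4 = Monday.

Monday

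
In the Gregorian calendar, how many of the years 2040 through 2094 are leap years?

14

Multiples of 4 in [2040,2094]: 14.
Of those, multiples of 100: 0 (not leap unless ÷400).
Multiples of 400: 0.
Leap years = 14 − 0 + 0 = 14.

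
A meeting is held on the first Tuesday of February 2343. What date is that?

February 2, 2343

February 1, 2343 is a Monday.
The first Tuesday is therefore February 2 (1 days later).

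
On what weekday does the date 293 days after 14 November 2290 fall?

Thursday

Nov 14, 2290 is a Friday.
293 mod 7 = 6, so 293 days after a Friday is Friday + 6 = Thursday.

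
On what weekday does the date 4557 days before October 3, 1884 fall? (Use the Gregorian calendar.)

Friday

First find the weekday of Oct 3, 1884. Doomsday rule: the anchor day for the 1800s is Friday. For year 84: 84÷12 = 7 r 0, and 0÷4 = 0, so 7+0+0 = 7.
Friday + 7 ≡ Friday — that's 1884's doomsday.
In October the doomsday date is Oct 10.
Oct 3 is 7 days before Oct 10; 7 mod 7 = 0, so Friday − 0 = Friday.
4557 mod 7 = 0, so 4557 days before a Friday is Friday − 0 = Friday.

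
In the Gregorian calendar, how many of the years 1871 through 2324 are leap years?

110

Multiples of 4 in [1871,2324]: 114.
Of those, multiples of 100: 5 (not leap unless ÷400).
Multiples of 400: 1.
Leap years = 114 − 5 + 1 = 110.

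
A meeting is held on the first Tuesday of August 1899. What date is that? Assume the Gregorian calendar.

August 1, 1899

August 1, 1899 is a Tuesday.
The first Tuesday is therefore August 1 (same day).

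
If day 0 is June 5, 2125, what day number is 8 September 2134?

3382

Jun 5, 2125 → Jun 5, 2126: 365 days.
Jun 5, 2126 → Jun 5, 2127: 365 days.
Jun 5, 2127 → Jun 5, 2128: 366 days (Feb 29, 2128 is in that span).
Jun 5, 2128 → Jun 5, 2129: 365 days.
Jun 5, 2129 → Jun 5, 2130: 365 days.
Jun 5, 2130 → Jun 5, 2131: 365 days.
Jun 5, 2131 → Jun 5, 2132: 366 days (Feb 29, 2132 is in that span).
Jun 5, 2132 → Jun 5, 2133: 365 days.
Jun 5, 2133 → Jun 5, 2134: 365 days.
Jun 5, 2134 → Jul 5, 2134: 30 days (June has 30).
Jul 5, 2134 → Aug 5, 2134: 31 days (July has 31).
Aug 5, 2134 → Sep 5, 2134: 31 days (August has 31).
Sep 5, 2134 → Sep 8, 2134: 3 days.
Total: 3382 days.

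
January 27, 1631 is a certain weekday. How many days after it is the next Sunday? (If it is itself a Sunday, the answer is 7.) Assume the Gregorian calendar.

Jan 27, 1631 is a Monday.
From Monday to the next Sunday is 6 days.

6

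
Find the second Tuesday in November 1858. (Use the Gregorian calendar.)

November 9, 1858

November 1, 1858 is a Monday.
The first Tuesday is therefore November 2 (1 days later).
The second Tuesday is 2 + 1×7 = November 9.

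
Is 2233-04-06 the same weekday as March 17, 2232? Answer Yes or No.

Yes

From Mar 17, 2232 to Apr 6, 2233 is 385 days.
385 mod 7 = 0, so they are the same weekday.
(Mar 17, 2232 is a Saturday; Apr 6, 2233 is a Saturday.)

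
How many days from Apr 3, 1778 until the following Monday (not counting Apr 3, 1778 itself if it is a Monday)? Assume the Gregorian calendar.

3

Apr 3, 1778 is a Friday.
From Friday to the next Monday is 3 days.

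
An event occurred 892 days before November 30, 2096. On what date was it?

−366 (one year; includes Feb 29, 2096) → Nov 30, 2095 (526 left).
−365 (one year) → Nov 30, 2094 (161 left).
−30 → Oct 31, 2094 (end of Oct, 31 days; 131 left).
−31 → Sep 30, 2094 (end of Sep, 30 days; 100 left).
−30 → Aug 31, 2094 (end of Aug, 31 days; 70 left).
−31 → Jul 31, 2094 (end of Jul, 31 days; 39 left).
−31 → Jun 30, 2094 (end of Jun, 30 days; 8 left).
−8 → Jun 22, 2094.

June 22, 2094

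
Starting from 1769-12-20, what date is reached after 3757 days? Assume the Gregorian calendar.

+365 (one year) → Dec 20, 1770 (3392 left).
+365 (one year) → Dec 20, 1771 (3027 left).
+366 (one year; includes Feb 29, 1772) → Dec 20, 1772 (2661 left).
+365 (one year) → Dec 20, 1773 (2296 left).
+365 (one year) → Dec 20, 1774 (1931 left).
+365 (one year) → Dec 20, 1775 (1566 left).
+366 (one year; includes Feb 29, 1776) → Dec 20, 1776 (1200 left).
+365 (one year) → Dec 20, 1777 (835 left).
+365 (one year) → Dec 20, 1778 (470 left).
+365 (one year) → Dec 20, 1779 (105 left).
Dec has 31 days: +12 → Jan 1, 1780 (93 left).
Jan has 31 days: +31 → Feb 1, 1780 (62 left).
Feb has 29 days: +29 → Mar 1, 1780 (33 left).
Mar has 31 days: +31 → Apr 1, 1780 (2 left).
+2 → Apr 3, 1780.

April 3, 1780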